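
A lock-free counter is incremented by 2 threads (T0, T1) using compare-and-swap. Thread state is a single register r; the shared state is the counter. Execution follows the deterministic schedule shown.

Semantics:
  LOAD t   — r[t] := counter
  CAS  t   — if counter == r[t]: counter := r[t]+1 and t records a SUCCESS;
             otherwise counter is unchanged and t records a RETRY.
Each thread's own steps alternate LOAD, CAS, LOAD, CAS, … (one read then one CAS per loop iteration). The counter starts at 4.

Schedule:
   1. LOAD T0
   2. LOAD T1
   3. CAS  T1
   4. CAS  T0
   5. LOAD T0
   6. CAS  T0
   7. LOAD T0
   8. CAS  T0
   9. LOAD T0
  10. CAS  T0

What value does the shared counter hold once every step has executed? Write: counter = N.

[1] T0.load  rd  (counter 4, T0.r 4)
[2] T1.load  rd  (counter 4, T1.r 4)
[3] T1.cas  hit  (counter 5, T1.r 4)
[4] T0.cas  miss  (counter 5, T0.r 4)
[5] T0.load  rd  (counter 5, T0.r 5)
[6] T0.cas  hit  (counter 6, T0.r 5)
[7] T0.load  rd  (counter 6, T0.r 6)
[8] T0.cas  hit  (counter 7, T0.r 6)
[9] T0.load  rd  (counter 7, T0.r 7)
[10] T0.cas  hit  (counter 8, T0.r 7)

counter = 8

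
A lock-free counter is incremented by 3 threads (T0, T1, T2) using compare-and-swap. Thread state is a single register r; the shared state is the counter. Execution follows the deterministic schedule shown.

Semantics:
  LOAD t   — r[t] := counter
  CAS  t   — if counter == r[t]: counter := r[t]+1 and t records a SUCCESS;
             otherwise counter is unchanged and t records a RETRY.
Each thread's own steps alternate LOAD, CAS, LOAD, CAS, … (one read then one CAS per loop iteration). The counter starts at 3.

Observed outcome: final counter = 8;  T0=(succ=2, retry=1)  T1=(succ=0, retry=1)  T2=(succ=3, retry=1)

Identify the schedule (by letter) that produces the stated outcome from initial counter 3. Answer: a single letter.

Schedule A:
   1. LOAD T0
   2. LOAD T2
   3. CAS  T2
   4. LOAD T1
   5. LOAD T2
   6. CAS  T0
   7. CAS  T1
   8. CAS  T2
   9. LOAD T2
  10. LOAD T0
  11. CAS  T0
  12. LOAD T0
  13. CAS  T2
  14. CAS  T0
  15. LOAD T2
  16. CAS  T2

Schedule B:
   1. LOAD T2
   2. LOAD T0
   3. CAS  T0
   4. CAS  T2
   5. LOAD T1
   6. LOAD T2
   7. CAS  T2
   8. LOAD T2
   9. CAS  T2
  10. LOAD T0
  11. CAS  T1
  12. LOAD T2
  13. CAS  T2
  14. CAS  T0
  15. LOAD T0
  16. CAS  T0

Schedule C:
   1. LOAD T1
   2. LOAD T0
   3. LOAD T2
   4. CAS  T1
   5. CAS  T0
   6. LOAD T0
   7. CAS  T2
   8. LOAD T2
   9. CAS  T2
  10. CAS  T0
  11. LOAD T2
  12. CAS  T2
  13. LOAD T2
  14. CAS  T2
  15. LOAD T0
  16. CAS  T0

B

Simulating candidate B:
1. LOAD T2 → mem=3 r[T2]=3 [LOAD]
2. LOAD T0 → mem=3 r[T0]=3 [LOAD]
3. CAS T0 → mem=4 r[T0]=3 [OK]
4. CAS T2 → mem=4 r[T2]=3 [RETRY]
5. LOAD T1 → mem=4 r[T1]=4 [LOAD]
6. LOAD T2 → mem=4 r[T2]=4 [LOAD]
7. CAS T2 → mem=5 r[T2]=4 [OK]
8. LOAD T2 → mem=5 r[T2]=5 [LOAD]
9. CAS T2 → mem=6 r[T2]=5 [OK]
10. LOAD T0 → mem=6 r[T0]=6 [LOAD]
11. CAS T1 → mem=6 r[T1]=4 [RETRY]
12. LOAD T2 → mem=6 r[T2]=6 [LOAD]
13. CAS T2 → mem=7 r[T2]=6 [OK]
14. CAS T0 → mem=7 r[T0]=6 [RETRY]
15. LOAD T0 → mem=7 r[T0]=7 [LOAD]
16. CAS T0 → mem=8 r[T0]=7 [OK]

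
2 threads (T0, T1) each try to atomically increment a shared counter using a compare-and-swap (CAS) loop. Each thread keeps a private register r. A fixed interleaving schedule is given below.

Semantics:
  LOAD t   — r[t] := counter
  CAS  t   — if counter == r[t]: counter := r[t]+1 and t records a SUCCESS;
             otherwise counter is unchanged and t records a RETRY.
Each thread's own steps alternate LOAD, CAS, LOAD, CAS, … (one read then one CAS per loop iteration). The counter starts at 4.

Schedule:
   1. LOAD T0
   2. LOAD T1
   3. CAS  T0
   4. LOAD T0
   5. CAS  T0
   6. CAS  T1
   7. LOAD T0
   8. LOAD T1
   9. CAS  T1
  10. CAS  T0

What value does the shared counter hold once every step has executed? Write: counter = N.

   1) LOAD T0:  M=4  r_T0=4
   2) LOAD T1:  M=4  r_T1=4
   3) CAS  T0:  M=5  r_T0=4 ✓
   4) LOAD T0:  M=5  r_T0=5
   5) CAS  T0:  M=6  r_T0=5 ✓
   6) CAS  T1:  M=6  r_T1=4 ✗
   7) LOAD T0:  M=6  r_T0=6
   8) LOAD T1:  M=6  r_T1=6
   9) CAS  T1:  M=7  r_T1=6 ✓
  10) CAS  T0:  M=7  r_T0=6 ✗

counter = 7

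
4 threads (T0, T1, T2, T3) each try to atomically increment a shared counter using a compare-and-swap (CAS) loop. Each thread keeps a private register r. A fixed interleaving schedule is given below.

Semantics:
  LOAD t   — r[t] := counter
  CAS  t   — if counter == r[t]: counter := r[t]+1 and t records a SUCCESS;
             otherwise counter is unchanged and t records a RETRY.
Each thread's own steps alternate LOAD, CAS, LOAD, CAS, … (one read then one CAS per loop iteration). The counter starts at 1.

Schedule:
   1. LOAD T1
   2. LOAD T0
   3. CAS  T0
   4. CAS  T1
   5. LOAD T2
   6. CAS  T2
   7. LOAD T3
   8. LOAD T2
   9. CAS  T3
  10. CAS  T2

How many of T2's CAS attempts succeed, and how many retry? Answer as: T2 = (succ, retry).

T2 = (1, 1)

1. LOAD T1 → mem=1 r[T1]=1 [LOAD]
2. LOAD T0 → mem=1 r[T0]=1 [LOAD]
3. CAS T0 → mem=2 r[T0]=1 [OK]
4. CAS T1 → mem=2 r[T1]=1 [RETRY]
5. LOAD T2 → mem=2 r[T2]=2 [LOAD]
6. CAS T2 → mem=3 r[T2]=2 [OK]
7. LOAD T3 → mem=3 r[T3]=3 [LOAD]
8. LOAD T2 → mem=3 r[T2]=3 [LOAD]
9. CAS T3 → mem=4 r[T3]=3 [OK]
10. CAS T2 → mem=4 r[T2]=3 [RETRY]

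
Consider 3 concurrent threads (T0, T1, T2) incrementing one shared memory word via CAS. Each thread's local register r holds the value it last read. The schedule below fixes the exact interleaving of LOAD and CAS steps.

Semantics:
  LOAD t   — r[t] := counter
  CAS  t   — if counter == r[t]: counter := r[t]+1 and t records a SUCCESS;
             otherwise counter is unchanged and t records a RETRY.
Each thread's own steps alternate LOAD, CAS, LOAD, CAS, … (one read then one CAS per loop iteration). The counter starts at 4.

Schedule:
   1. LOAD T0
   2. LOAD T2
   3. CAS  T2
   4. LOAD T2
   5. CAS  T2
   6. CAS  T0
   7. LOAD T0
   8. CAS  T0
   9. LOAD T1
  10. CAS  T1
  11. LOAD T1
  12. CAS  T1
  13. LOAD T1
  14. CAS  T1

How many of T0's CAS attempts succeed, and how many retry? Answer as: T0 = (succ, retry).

T0 = (1, 1)

   1) LOAD T0:  M=4  r_T0=4
   2) LOAD T2:  M=4  r_T2=4
   3) CAS  T2:  M=5  r_T2=4 ✓
   4) LOAD T2:  M=5  r_T2=5
   5) CAS  T2:  M=6  r_T2=5 ✓
   6) CAS  T0:  M=6  r_T0=4 ✗
   7) LOAD T0:  M=6  r_T0=6
   8) CAS  T0:  M=7  r_T0=6 ✓
   9) LOAD T1:  M=7  r_T1=7
  10) CAS  T1:  M=8  r_T1=7 ✓
  11) LOAD T1:  M=8  r_T1=8
  12) CAS  T1:  M=9  r_T1=8 ✓
  13) LOAD T1:  M=9  r_T1=9
  14) CAS  T1:  M=10  r_T1=9 ✓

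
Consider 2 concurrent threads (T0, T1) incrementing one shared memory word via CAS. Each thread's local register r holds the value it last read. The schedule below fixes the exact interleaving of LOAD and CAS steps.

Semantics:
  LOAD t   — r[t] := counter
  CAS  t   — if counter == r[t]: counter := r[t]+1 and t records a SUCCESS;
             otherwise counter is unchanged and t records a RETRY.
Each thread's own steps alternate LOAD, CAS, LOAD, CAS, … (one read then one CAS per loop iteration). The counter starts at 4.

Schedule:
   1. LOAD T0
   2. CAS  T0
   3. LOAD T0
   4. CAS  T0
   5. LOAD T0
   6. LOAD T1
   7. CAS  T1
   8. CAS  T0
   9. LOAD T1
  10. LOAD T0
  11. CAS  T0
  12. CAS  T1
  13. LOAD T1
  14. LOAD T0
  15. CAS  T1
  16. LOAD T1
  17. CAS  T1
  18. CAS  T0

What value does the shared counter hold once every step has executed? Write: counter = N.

T0 LOAD — after: cnt=4, r=4 — load
T0 CAS — after: cnt=5, r=4 — ok
T0 LOAD — after: cnt=5, r=5 — load
T0 CAS — after: cnt=6, r=5 — ok
T0 LOAD — after: cnt=6, r=6 — load
T1 LOAD — after: cnt=6, r=6 — load
T1 CAS — after: cnt=7, r=6 — ok
T0 CAS — after: cnt=7, r=6 — retry
T1 LOAD — after: cnt=7, r=7 — load
T0 LOAD — after: cnt=7, r=7 — load
T0 CAS — after: cnt=8, r=7 — ok
T1 CAS — after: cnt=8, r=7 — retry
T1 LOAD — after: cnt=8, r=8 — load
T0 LOAD — after: cnt=8, r=8 — load
T1 CAS — after: cnt=9, r=8 — ok
T1 LOAD — after: cnt=9, r=9 — load
T1 CAS — after: cnt=10, r=9 — ok
T0 CAS — after: cnt=10, r=8 — retry

counter = 10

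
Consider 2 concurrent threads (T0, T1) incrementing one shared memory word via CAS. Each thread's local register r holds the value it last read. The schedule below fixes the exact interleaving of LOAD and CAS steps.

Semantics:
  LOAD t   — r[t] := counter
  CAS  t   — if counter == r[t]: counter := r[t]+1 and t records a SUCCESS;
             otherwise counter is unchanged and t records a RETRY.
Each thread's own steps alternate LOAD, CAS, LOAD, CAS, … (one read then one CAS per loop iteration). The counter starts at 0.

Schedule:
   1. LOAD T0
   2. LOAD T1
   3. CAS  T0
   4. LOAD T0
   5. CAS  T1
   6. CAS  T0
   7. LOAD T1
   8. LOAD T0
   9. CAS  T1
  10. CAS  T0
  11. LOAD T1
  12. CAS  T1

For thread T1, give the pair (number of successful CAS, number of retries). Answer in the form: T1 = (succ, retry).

T1 = (2, 1)

#1 T0 reads 0
#2 T1 reads 0
#3 T0 CAS(0→1) writes; counter now 1
#4 T0 reads 1
#5 T1 CAS(0→1) fails; counter now 1
#6 T0 CAS(1→2) writes; counter now 2
#7 T1 reads 2
#8 T0 reads 2
#9 T1 CAS(2→3) writes; counter now 3
#10 T0 CAS(2→3) fails; counter now 3
#11 T1 reads 3
#12 T1 CAS(3→4) writes; counter now 4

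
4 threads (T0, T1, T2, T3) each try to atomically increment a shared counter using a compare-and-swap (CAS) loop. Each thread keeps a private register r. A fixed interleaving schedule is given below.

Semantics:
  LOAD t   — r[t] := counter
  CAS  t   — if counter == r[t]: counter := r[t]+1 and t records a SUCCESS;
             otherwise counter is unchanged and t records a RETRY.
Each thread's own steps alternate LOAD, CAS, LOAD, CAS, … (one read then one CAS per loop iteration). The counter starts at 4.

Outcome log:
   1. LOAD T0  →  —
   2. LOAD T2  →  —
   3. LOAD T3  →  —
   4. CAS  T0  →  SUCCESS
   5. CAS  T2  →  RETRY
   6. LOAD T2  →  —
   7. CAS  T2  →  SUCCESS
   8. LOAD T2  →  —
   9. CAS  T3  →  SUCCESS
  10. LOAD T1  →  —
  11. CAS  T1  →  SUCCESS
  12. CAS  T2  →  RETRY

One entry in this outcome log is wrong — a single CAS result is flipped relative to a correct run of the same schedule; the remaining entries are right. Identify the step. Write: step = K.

Correct run:
step 1: T0 LOAD ⇒ load; ctr=4 reg=4
step 2: T2 LOAD ⇒ load; ctr=4 reg=4
step 3: T3 LOAD ⇒ load; ctr=4 reg=4
step 4: T0 CAS ⇒ ok; ctr=5 reg=4
step 5: T2 CAS ⇒ retry; ctr=5 reg=4
step 6: T2 LOAD ⇒ load; ctr=5 reg=5
step 7: T2 CAS ⇒ ok; ctr=6 reg=5
step 8: T2 LOAD ⇒ load; ctr=6 reg=6
step 9: T3 CAS ⇒ retry; ctr=6 reg=4
step 10: T1 LOAD ⇒ load; ctr=6 reg=6
step 11: T1 CAS ⇒ ok; ctr=7 reg=6
step 12: T2 CAS ⇒ retry; ctr=7 reg=6
Log disagrees first at step 9.

step = 9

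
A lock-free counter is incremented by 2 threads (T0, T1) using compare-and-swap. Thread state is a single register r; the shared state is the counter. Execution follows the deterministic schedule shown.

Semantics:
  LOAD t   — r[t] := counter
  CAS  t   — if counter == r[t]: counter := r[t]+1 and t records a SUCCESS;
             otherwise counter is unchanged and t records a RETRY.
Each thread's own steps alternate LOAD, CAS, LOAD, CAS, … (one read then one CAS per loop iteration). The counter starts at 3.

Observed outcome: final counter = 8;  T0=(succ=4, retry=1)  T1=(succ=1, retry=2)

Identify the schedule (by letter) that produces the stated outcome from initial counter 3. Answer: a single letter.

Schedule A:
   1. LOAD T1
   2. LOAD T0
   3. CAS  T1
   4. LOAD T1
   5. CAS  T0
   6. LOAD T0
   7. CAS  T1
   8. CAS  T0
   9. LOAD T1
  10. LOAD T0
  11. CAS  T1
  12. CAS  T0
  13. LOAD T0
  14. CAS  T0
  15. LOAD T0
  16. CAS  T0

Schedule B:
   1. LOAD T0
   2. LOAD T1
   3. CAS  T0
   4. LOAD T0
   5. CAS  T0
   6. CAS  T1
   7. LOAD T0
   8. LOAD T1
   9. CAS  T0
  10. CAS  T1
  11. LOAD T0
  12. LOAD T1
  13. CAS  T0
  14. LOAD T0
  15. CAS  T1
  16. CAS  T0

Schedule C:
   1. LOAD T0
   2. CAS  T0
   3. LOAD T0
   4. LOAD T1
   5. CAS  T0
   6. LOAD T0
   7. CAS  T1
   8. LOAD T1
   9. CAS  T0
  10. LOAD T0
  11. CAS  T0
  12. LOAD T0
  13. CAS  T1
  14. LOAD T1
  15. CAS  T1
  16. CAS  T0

C

Run C:
T0 LOAD — after: cnt=3, r=3 — load
T0 CAS — after: cnt=4, r=3 — ok
T0 LOAD — after: cnt=4, r=4 — load
T1 LOAD — after: cnt=4, r=4 — load
T0 CAS — after: cnt=5, r=4 — ok
T0 LOAD — after: cnt=5, r=5 — load
T1 CAS — after: cnt=5, r=4 — retry
T1 LOAD — after: cnt=5, r=5 — load
T0 CAS — after: cnt=6, r=5 — ok
T0 LOAD — after: cnt=6, r=6 — load
T0 CAS — after: cnt=7, r=6 — ok
T0 LOAD — after: cnt=7, r=7 — load
T1 CAS — after: cnt=7, r=5 — retry
T1 LOAD — after: cnt=7, r=7 — load
T1 CAS — after: cnt=8, r=7 — ok
T0 CAS — after: cnt=8, r=7 — retry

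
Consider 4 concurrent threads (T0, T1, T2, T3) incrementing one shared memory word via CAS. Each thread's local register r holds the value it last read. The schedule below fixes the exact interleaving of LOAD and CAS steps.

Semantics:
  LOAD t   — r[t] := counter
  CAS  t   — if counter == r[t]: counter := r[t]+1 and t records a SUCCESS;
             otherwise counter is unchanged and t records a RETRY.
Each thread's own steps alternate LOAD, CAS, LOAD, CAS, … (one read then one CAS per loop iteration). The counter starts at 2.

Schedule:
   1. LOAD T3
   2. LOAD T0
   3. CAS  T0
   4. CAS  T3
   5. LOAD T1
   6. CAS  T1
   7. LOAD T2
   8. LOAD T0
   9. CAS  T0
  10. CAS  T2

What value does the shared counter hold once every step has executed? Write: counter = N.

   1) LOAD T3:  M=2  r_T3=2
   2) LOAD T0:  M=2  r_T0=2
   3) CAS  T0:  M=3  r_T0=2 ✓
   4) CAS  T3:  M=3  r_T3=2 ✗
   5) LOAD T1:  M=3  r_T1=3
   6) CAS  T1:  M=4  r_T1=3 ✓
   7) LOAD T2:  M=4  r_T2=4
   8) LOAD T0:  M=4  r_T0=4
   9) CAS  T0:  M=5  r_T0=4 ✓
  10) CAS  T2:  M=5  r_T2=4 ✗

counter = 5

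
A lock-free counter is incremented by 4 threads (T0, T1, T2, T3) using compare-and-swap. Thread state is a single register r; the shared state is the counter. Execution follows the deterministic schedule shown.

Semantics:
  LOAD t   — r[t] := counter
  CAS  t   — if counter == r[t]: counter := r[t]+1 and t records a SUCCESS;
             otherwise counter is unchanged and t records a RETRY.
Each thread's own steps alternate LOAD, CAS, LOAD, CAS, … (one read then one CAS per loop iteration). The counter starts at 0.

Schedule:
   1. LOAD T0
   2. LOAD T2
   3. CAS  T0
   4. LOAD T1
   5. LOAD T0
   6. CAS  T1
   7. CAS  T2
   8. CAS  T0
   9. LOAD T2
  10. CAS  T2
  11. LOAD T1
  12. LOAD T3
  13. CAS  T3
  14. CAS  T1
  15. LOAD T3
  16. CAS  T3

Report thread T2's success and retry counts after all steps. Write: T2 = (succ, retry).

step 1: T0 LOAD ⇒ load; ctr=0 reg=0
step 2: T2 LOAD ⇒ load; ctr=0 reg=0
step 3: T0 CAS ⇒ ok; ctr=1 reg=0
step 4: T1 LOAD ⇒ load; ctr=1 reg=1
step 5: T0 LOAD ⇒ load; ctr=1 reg=1
step 6: T1 CAS ⇒ ok; ctr=2 reg=1
step 7: T2 CAS ⇒ retry; ctr=2 reg=0
step 8: T0 CAS ⇒ retry; ctr=2 reg=1
step 9: T2 LOAD ⇒ load; ctr=2 reg=2
step 10: T2 CAS ⇒ ok; ctr=3 reg=2
step 11: T1 LOAD ⇒ load; ctr=3 reg=3
step 12: T3 LOAD ⇒ load; ctr=3 reg=3
step 13: T3 CAS ⇒ ok; ctr=4 reg=3
step 14: T1 CAS ⇒ retry; ctr=4 reg=3
step 15: T3 LOAD ⇒ load; ctr=4 reg=4
step 16: T3 CAS ⇒ ok; ctr=5 reg=4

T2 = (1, 1)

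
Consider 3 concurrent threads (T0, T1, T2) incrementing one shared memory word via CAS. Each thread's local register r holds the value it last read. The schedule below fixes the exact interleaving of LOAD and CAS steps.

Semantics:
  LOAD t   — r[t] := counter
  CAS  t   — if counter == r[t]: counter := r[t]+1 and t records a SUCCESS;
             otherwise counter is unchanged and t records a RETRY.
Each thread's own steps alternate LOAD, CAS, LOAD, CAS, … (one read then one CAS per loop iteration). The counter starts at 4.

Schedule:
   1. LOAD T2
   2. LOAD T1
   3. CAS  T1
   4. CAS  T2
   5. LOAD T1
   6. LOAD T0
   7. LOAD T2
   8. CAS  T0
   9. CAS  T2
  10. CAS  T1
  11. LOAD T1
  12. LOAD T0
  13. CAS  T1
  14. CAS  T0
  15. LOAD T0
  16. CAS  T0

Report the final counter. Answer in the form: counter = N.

T2 LOAD — after: cnt=4, r=4 — load
T1 LOAD — after: cnt=4, r=4 — load
T1 CAS — after: cnt=5, r=4 — ok
T2 CAS — after: cnt=5, r=4 — retry
T1 LOAD — after: cnt=5, r=5 — load
T0 LOAD — after: cnt=5, r=5 — load
T2 LOAD — after: cnt=5, r=5 — load
T0 CAS — after: cnt=6, r=5 — ok
T2 CAS — after: cnt=6, r=5 — retry
T1 CAS — after: cnt=6, r=5 — retry
T1 LOAD — after: cnt=6, r=6 — load
T0 LOAD — after: cnt=6, r=6 — load
T1 CAS — after: cnt=7, r=6 — ok
T0 CAS — after: cnt=7, r=6 — retry
T0 LOAD — after: cnt=7, r=7 — load
T0 CAS — after: cnt=8, r=7 — ok

counter = 8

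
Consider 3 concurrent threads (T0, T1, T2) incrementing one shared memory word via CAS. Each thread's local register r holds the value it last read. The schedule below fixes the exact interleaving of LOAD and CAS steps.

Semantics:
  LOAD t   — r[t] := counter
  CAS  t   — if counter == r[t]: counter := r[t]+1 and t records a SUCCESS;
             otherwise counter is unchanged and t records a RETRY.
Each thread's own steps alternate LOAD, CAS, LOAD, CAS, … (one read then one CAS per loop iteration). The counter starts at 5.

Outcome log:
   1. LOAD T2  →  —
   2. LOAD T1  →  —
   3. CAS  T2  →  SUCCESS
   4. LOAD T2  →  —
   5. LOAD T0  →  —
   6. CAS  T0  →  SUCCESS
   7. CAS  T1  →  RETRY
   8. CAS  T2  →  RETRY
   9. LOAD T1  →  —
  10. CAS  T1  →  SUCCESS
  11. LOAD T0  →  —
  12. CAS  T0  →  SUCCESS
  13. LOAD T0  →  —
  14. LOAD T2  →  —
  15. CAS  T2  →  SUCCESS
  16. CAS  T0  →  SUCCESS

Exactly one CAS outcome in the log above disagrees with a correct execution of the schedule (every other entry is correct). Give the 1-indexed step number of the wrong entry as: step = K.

step = 16

Correct run:
   1) LOAD T2:  M=5  r_T2=5
   2) LOAD T1:  M=5  r_T1=5
   3) CAS  T2:  M=6  r_T2=5 ✓
   4) LOAD T2:  M=6  r_T2=6
   5) LOAD T0:  M=6  r_T0=6
   6) CAS  T0:  M=7  r_T0=6 ✓
   7) CAS  T1:  M=7  r_T1=5 ✗
   8) CAS  T2:  M=7  r_T2=6 ✗
   9) LOAD T1:  M=7  r_T1=7
  10) CAS  T1:  M=8  r_T1=7 ✓
  11) LOAD T0:  M=8  r_T0=8
  12) CAS  T0:  M=9  r_T0=8 ✓
  13) LOAD T0:  M=9  r_T0=9
  14) LOAD T2:  M=9  r_T2=9
  15) CAS  T2:  M=10  r_T2=9 ✓
  16) CAS  T0:  M=10  r_T0=9 ✗
Mismatch at 16.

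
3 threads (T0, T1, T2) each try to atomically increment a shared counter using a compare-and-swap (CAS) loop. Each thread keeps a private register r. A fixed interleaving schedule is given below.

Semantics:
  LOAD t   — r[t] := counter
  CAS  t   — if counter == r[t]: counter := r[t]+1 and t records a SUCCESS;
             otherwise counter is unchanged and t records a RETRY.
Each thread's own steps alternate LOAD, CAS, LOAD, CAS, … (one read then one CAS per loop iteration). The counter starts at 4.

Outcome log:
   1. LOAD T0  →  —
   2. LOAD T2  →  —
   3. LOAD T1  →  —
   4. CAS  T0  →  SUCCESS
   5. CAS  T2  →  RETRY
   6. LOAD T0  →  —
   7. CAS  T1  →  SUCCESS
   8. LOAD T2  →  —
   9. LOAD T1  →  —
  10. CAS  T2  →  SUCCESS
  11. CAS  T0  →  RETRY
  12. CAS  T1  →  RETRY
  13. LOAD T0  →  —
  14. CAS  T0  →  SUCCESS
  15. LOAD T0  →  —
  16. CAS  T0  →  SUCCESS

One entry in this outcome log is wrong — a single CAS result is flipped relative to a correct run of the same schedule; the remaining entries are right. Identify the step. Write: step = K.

Correct run:
[1] T0.load  rd  (counter 4, T0.r 4)
[2] T2.load  rd  (counter 4, T2.r 4)
[3] T1.load  rd  (counter 4, T1.r 4)
[4] T0.cas  hit  (counter 5, T0.r 4)
[5] T2.cas  miss  (counter 5, T2.r 4)
[6] T0.load  rd  (counter 5, T0.r 5)
[7] T1.cas  miss  (counter 5, T1.r 4)
[8] T2.load  rd  (counter 5, T2.r 5)
[9] T1.load  rd  (counter 5, T1.r 5)
[10] T2.cas  hit  (counter 6, T2.r 5)
[11] T0.cas  miss  (counter 6, T0.r 5)
[12] T1.cas  miss  (counter 6, T1.r 5)
[13] T0.load  rd  (counter 6, T0.r 6)
[14] T0.cas  hit  (counter 7, T0.r 6)
[15] T0.load  rd  (counter 7, T0.r 7)
[16] T0.cas  hit  (counter 8, T0.r 7)
Flip is step 7.

step = 7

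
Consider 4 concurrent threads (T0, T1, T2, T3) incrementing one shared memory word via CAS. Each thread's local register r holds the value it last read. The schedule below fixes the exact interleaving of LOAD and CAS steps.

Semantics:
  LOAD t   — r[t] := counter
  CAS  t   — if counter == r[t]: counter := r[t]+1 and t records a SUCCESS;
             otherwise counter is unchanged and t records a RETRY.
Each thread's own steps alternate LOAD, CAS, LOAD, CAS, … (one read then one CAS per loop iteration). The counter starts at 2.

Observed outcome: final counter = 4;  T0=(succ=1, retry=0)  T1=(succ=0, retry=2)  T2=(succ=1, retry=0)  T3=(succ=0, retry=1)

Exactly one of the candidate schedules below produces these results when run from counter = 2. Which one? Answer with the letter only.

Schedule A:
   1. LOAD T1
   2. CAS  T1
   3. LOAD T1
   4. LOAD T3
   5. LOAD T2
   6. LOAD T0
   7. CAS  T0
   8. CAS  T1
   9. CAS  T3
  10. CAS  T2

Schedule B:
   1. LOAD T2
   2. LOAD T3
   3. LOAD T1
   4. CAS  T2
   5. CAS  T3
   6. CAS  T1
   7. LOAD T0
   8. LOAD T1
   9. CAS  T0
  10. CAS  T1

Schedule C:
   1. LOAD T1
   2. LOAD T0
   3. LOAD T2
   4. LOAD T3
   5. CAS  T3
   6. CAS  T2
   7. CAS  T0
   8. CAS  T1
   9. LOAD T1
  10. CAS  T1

Run B:
[1] T2.load  rd  (counter 2, T2.r 2)
[2] T3.load  rd  (counter 2, T3.r 2)
[3] T1.load  rd  (counter 2, T1.r 2)
[4] T2.cas  hit  (counter 3, T2.r 2)
[5] T3.cas  miss  (counter 3, T3.r 2)
[6] T1.cas  miss  (counter 3, T1.r 2)
[7] T0.load  rd  (counter 3, T0.r 3)
[8] T1.load  rd  (counter 3, T1.r 3)
[9] T0.cas  hit  (counter 4, T0.r 3)
[10] T1.cas  miss  (counter 4, T1.r 3)

B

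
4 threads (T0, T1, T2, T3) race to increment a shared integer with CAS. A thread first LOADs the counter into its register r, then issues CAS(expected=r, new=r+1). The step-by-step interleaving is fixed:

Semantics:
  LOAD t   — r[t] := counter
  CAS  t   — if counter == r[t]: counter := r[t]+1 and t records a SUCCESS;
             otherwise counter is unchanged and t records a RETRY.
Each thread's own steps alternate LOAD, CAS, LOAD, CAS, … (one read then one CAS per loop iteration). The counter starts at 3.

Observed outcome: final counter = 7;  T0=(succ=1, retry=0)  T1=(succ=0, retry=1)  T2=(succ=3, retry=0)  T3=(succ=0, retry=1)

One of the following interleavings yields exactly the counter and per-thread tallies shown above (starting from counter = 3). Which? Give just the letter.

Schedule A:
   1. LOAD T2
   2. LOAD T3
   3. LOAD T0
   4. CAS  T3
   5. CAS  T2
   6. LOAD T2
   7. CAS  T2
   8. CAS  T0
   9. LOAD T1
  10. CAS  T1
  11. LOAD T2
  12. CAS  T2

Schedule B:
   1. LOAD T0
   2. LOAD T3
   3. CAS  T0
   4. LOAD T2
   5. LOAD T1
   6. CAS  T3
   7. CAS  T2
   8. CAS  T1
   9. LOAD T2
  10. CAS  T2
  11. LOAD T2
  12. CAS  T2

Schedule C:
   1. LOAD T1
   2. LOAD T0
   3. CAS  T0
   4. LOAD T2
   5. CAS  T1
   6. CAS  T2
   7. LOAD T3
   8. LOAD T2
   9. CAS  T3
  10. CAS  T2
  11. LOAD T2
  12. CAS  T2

Simulating candidate B:
#1 T0 reads 3
#2 T3 reads 3
#3 T0 CAS(3→4) writes; counter now 4
#4 T2 reads 4
#5 T1 reads 4
#6 T3 CAS(3→4) fails; counter now 4
#7 T2 CAS(4→5) writes; counter now 5
#8 T1 CAS(4→5) fails; counter now 5
#9 T2 reads 5
#10 T2 CAS(5→6) writes; counter now 6
#11 T2 reads 6
#12 T2 CAS(6→7) writes; counter now 7

B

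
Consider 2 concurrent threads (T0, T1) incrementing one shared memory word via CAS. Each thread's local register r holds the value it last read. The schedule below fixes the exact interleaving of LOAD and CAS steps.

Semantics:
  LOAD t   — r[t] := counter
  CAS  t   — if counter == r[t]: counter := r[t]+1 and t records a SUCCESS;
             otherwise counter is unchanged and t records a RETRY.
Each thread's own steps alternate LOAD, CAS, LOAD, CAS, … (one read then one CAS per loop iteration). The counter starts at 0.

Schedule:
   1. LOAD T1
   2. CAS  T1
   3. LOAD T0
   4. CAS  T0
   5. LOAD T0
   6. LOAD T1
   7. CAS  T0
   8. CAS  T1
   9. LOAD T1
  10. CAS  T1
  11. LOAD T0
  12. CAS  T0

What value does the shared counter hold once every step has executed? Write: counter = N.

counter = 5

   1) LOAD T1:  M=0  r_T1=0
   2) CAS  T1:  M=1  r_T1=0 ✓
   3) LOAD T0:  M=1  r_T0=1
   4) CAS  T0:  M=2  r_T0=1 ✓
   5) LOAD T0:  M=2  r_T0=2
   6) LOAD T1:  M=2  r_T1=2
   7) CAS  T0:  M=3  r_T0=2 ✓
   8) CAS  T1:  M=3  r_T1=2 ✗
   9) LOAD T1:  M=3  r_T1=3
  10) CAS  T1:  M=4  r_T1=3 ✓
  11) LOAD T0:  M=4  r_T0=4
  12) CAS  T0:  M=5  r_T0=4 ✓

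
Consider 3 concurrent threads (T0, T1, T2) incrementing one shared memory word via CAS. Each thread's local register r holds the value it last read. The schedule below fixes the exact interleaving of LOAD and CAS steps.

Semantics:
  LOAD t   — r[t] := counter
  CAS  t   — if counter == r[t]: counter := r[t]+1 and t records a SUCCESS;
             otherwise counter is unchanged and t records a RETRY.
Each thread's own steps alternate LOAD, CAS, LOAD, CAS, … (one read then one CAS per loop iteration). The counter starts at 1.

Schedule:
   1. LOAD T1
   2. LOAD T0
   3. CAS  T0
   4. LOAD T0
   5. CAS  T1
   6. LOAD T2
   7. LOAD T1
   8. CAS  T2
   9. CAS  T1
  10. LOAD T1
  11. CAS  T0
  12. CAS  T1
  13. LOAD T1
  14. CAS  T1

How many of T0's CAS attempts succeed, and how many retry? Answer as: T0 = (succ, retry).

T0 = (1, 1)

   1) LOAD T1:  M=1  r_T1=1
   2) LOAD T0:  M=1  r_T0=1
   3) CAS  T0:  M=2  r_T0=1 ✓
   4) LOAD T0:  M=2  r_T0=2
   5) CAS  T1:  M=2  r_T1=1 ✗
   6) LOAD T2:  M=2  r_T2=2
   7) LOAD T1:  M=2  r_T1=2
   8) CAS  T2:  M=3  r_T2=2 ✓
   9) CAS  T1:  M=3  r_T1=2 ✗
  10) LOAD T1:  M=3  r_T1=3
  11) CAS  T0:  M=3  r_T0=2 ✗
  12) CAS  T1:  M=4  r_T1=3 ✓
  13) LOAD T1:  M=4  r_T1=4
  14) CAS  T1:  M=5  r_T1=4 ✓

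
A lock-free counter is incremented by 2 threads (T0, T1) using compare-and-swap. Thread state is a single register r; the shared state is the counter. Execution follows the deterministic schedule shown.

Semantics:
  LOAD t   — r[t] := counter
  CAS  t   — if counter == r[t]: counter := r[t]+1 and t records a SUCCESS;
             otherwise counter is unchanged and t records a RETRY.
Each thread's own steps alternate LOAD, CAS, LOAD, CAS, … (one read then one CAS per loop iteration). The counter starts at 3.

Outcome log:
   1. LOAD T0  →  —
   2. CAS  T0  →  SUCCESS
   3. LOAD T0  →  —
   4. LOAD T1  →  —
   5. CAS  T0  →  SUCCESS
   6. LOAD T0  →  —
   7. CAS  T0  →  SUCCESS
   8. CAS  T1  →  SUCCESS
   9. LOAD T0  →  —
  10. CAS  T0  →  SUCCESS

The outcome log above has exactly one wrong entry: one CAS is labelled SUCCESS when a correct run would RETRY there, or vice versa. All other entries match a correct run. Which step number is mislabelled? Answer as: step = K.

Reference trace:
step 1: T0 LOAD ⇒ load; ctr=3 reg=3
step 2: T0 CAS ⇒ ok; ctr=4 reg=3
step 3: T0 LOAD ⇒ load; ctr=4 reg=4
step 4: T1 LOAD ⇒ load; ctr=4 reg=4
step 5: T0 CAS ⇒ ok; ctr=5 reg=4
step 6: T0 LOAD ⇒ load; ctr=5 reg=5
step 7: T0 CAS ⇒ ok; ctr=6 reg=5
step 8: T1 CAS ⇒ retry; ctr=6 reg=4
step 9: T0 LOAD ⇒ load; ctr=6 reg=6
step 10: T0 CAS ⇒ ok; ctr=7 reg=6
Flip is step 8.

step = 8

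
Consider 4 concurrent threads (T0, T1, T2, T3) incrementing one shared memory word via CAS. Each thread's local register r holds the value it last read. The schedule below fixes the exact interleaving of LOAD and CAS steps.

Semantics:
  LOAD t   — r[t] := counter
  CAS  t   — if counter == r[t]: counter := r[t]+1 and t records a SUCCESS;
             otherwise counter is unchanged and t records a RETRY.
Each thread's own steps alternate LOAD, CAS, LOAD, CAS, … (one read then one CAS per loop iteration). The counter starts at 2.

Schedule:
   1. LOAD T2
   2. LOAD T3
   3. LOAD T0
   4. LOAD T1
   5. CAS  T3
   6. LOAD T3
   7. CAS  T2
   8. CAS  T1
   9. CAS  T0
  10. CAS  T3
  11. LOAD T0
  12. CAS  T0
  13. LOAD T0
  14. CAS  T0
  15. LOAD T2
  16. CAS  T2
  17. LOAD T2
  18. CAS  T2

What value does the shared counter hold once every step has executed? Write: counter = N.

1. LOAD T2 → mem=2 r[T2]=2 [LOAD]
2. LOAD T3 → mem=2 r[T3]=2 [LOAD]
3. LOAD T0 → mem=2 r[T0]=2 [LOAD]
4. LOAD T1 → mem=2 r[T1]=2 [LOAD]
5. CAS T3 → mem=3 r[T3]=2 [OK]
6. LOAD T3 → mem=3 r[T3]=3 [LOAD]
7. CAS T2 → mem=3 r[T2]=2 [RETRY]
8. CAS T1 → mem=3 r[T1]=2 [RETRY]
9. CAS T0 → mem=3 r[T0]=2 [RETRY]
10. CAS T3 → mem=4 r[T3]=3 [OK]
11. LOAD T0 → mem=4 r[T0]=4 [LOAD]
12. CAS T0 → mem=5 r[T0]=4 [OK]
13. LOAD T0 → mem=5 r[T0]=5 [LOAD]
14. CAS T0 → mem=6 r[T0]=5 [OK]
15. LOAD T2 → mem=6 r[T2]=6 [LOAD]
16. CAS T2 → mem=7 r[T2]=6 [OK]
17. LOAD T2 → mem=7 r[T2]=7 [LOAD]
18. CAS T2 → mem=8 r[T2]=7 [OK]

counter = 8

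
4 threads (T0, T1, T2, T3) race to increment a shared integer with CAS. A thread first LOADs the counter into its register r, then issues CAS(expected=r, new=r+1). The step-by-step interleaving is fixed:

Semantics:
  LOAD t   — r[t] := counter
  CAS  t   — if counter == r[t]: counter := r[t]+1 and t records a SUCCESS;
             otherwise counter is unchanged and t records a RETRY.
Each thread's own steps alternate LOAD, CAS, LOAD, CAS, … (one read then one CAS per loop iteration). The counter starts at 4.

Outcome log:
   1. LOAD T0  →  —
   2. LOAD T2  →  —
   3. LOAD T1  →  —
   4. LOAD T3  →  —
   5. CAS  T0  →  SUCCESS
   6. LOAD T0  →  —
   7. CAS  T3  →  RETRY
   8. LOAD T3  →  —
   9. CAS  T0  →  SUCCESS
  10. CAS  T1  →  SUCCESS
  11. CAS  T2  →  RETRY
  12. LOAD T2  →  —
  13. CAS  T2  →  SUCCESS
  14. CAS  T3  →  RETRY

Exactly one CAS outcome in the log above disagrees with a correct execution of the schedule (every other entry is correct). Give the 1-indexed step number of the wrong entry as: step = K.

Re-executing:
   1) LOAD T0:  M=4  r_T0=4
   2) LOAD T2:  M=4  r_T2=4
   3) LOAD T1:  M=4  r_T1=4
   4) LOAD T3:  M=4  r_T3=4
   5) CAS  T0:  M=5  r_T0=4 ✓
   6) LOAD T0:  M=5  r_T0=5
   7) CAS  T3:  M=5  r_T3=4 ✗
   8) LOAD T3:  M=5  r_T3=5
   9) CAS  T0:  M=6  r_T0=5 ✓
  10) CAS  T1:  M=6  r_T1=4 ✗
  11) CAS  T2:  M=6  r_T2=4 ✗
  12) LOAD T2:  M=6  r_T2=6
  13) CAS  T2:  M=7  r_T2=6 ✓
  14) CAS  T3:  M=7  r_T3=5 ✗
Flip is step 10.

step = 10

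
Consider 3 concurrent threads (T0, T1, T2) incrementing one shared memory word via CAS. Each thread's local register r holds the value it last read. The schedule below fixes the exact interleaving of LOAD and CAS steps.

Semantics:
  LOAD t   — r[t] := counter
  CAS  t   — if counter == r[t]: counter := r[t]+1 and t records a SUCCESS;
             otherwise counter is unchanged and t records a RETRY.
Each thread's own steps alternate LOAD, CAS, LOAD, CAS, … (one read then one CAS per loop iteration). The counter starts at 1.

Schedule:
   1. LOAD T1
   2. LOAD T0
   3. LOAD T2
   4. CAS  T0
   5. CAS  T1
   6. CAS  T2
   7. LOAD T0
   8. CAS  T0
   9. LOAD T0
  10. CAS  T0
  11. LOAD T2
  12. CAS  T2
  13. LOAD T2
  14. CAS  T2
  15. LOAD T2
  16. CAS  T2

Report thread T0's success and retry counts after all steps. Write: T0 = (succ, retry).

T0 = (3, 0)

T1 LOAD — after: cnt=1, r=1 — load
T0 LOAD — after: cnt=1, r=1 — load
T2 LOAD — after: cnt=1, r=1 — load
T0 CAS — after: cnt=2, r=1 — ok
T1 CAS — after: cnt=2, r=1 — retry
T2 CAS — after: cnt=2, r=1 — retry
T0 LOAD — after: cnt=2, r=2 — load
T0 CAS — after: cnt=3, r=2 — ok
T0 LOAD — after: cnt=3, r=3 — load
T0 CAS — after: cnt=4, r=3 — ok
T2 LOAD — after: cnt=4, r=4 — load
T2 CAS — after: cnt=5, r=4 — ok
T2 LOAD — after: cnt=5, r=5 — load
T2 CAS — after: cnt=6, r=5 — ok
T2 LOAD — after: cnt=6, r=6 — load
T2 CAS — after: cnt=7, r=6 — ok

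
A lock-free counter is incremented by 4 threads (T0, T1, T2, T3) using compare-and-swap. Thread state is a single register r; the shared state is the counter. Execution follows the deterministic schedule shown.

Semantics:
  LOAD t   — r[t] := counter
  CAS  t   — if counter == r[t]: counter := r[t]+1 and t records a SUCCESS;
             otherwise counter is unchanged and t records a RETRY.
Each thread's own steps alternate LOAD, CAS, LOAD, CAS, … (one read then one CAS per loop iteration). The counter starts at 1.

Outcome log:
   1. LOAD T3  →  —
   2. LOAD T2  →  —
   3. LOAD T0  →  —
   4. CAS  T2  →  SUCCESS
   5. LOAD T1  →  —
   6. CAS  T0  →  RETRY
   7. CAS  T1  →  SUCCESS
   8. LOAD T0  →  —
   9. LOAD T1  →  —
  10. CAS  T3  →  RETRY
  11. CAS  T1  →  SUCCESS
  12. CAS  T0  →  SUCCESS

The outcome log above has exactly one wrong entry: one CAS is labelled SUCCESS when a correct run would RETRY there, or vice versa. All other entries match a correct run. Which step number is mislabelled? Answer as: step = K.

step = 12

Correct run:
#1 T3 reads 1
#2 T2 reads 1
#3 T0 reads 1
#4 T2 CAS(1→2) writes; counter now 2
#5 T1 reads 2
#6 T0 CAS(1→2) fails; counter now 2
#7 T1 CAS(2→3) writes; counter now 3
#8 T0 reads 3
#9 T1 reads 3
#10 T3 CAS(1→2) fails; counter now 3
#11 T1 CAS(3→4) writes; counter now 4
#12 T0 CAS(3→4) fails; counter now 4
Flip is step 12.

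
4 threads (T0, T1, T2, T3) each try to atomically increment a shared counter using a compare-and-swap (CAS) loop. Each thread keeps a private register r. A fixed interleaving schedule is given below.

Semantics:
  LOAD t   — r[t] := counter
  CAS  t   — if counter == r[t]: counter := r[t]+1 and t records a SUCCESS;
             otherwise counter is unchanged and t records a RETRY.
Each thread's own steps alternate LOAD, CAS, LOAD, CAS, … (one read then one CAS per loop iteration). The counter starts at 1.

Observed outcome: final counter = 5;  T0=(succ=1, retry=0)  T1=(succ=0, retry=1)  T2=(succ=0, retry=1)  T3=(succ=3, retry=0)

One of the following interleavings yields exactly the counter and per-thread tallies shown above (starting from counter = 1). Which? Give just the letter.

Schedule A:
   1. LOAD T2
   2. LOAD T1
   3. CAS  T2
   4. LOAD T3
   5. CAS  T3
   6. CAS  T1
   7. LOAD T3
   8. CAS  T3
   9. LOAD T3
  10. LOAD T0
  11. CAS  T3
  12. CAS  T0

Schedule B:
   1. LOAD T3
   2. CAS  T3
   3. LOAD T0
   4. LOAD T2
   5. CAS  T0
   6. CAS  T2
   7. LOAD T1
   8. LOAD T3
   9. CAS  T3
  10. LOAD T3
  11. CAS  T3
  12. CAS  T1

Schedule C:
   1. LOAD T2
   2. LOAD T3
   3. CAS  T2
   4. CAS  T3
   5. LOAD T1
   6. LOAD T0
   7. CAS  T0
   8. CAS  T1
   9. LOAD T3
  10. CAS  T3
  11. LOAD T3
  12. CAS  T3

B

Tracing schedule B:
step 1: T3 LOAD ⇒ load; ctr=1 reg=1
step 2: T3 CAS ⇒ ok; ctr=2 reg=1
step 3: T0 LOAD ⇒ load; ctr=2 reg=2
step 4: T2 LOAD ⇒ load; ctr=2 reg=2
step 5: T0 CAS ⇒ ok; ctr=3 reg=2
step 6: T2 CAS ⇒ retry; ctr=3 reg=2
step 7: T1 LOAD ⇒ load; ctr=3 reg=3
step 8: T3 LOAD ⇒ load; ctr=3 reg=3
step 9: T3 CAS ⇒ ok; ctr=4 reg=3
step 10: T3 LOAD ⇒ load; ctr=4 reg=4
step 11: T3 CAS ⇒ ok; ctr=5 reg=4
step 12: T1 CAS ⇒ retry; ctr=5 reg=3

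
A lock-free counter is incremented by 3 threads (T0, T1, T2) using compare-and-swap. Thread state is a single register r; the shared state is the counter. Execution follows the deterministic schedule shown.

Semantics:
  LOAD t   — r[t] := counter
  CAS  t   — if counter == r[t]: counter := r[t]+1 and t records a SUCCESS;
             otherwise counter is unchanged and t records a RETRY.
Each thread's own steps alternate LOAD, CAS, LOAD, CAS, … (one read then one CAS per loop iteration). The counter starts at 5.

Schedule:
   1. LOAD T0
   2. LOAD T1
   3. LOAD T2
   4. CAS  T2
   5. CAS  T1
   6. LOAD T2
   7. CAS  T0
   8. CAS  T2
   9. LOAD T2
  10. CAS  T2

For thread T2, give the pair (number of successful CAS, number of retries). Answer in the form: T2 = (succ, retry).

T2 = (3, 0)

#1 T0 reads 5
#2 T1 reads 5
#3 T2 reads 5
#4 T2 CAS(5→6) writes; counter now 6
#5 T1 CAS(5→6) fails; counter now 6
#6 T2 reads 6
#7 T0 CAS(5→6) fails; counter now 6
#8 T2 CAS(6→7) writes; counter now 7
#9 T2 reads 7
#10 T2 CAS(7→8) writes; counter now 8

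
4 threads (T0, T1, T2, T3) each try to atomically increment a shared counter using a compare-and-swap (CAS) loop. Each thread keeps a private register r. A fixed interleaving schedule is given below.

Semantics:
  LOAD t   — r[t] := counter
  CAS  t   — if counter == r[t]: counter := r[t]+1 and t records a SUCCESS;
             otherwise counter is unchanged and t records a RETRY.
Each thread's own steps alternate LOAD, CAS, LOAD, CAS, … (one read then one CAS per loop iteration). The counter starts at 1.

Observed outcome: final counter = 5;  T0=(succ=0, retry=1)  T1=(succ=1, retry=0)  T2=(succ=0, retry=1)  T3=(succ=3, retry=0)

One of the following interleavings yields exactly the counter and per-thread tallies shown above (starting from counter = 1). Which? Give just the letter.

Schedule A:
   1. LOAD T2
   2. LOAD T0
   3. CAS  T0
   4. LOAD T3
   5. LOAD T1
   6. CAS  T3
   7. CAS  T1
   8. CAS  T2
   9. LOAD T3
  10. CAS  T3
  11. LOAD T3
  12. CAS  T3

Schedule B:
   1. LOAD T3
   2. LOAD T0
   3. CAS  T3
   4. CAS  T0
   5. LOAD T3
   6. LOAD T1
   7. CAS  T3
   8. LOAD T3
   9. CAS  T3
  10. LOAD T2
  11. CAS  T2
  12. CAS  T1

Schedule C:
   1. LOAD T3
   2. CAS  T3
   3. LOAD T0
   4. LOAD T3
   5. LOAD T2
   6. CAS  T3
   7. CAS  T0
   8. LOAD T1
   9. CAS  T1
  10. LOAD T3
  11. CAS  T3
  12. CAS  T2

Run C:
   1) LOAD T3:  M=1  r_T3=1
   2) CAS  T3:  M=2  r_T3=1 ✓
   3) LOAD T0:  M=2  r_T0=2
   4) LOAD T3:  M=2  r_T3=2
   5) LOAD T2:  M=2  r_T2=2
   6) CAS  T3:  M=3  r_T3=2 ✓
   7) CAS  T0:  M=3  r_T0=2 ✗
   8) LOAD T1:  M=3  r_T1=3
   9) CAS  T1:  M=4  r_T1=3 ✓
  10) LOAD T3:  M=4  r_T3=4
  11) CAS  T3:  M=5  r_T3=4 ✓
  12) CAS  T2:  M=5  r_T2=2 ✗

C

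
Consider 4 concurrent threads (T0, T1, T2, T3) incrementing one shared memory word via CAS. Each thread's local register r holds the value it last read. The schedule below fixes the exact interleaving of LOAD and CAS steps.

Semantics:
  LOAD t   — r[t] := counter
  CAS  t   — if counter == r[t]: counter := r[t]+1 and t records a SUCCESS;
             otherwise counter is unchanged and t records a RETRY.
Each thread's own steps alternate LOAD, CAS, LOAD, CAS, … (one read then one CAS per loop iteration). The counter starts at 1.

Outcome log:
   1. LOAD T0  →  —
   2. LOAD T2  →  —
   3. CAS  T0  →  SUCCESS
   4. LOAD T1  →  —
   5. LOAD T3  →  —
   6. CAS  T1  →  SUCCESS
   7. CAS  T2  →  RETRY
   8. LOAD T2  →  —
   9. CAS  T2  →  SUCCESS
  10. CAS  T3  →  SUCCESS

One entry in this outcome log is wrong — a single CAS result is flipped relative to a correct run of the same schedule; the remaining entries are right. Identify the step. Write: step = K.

step = 10

Correct run:
T0 LOAD — after: cnt=1, r=1 — load
T2 LOAD — after: cnt=1, r=1 — load
T0 CAS — after: cnt=2, r=1 — ok
T1 LOAD — after: cnt=2, r=2 — load
T3 LOAD — after: cnt=2, r=2 — load
T1 CAS — after: cnt=3, r=2 — ok
T2 CAS — after: cnt=3, r=1 — retry
T2 LOAD — after: cnt=3, r=3 — load
T2 CAS — after: cnt=4, r=3 — ok
T3 CAS — after: cnt=4, r=2 — retry
Log disagrees first at step 10.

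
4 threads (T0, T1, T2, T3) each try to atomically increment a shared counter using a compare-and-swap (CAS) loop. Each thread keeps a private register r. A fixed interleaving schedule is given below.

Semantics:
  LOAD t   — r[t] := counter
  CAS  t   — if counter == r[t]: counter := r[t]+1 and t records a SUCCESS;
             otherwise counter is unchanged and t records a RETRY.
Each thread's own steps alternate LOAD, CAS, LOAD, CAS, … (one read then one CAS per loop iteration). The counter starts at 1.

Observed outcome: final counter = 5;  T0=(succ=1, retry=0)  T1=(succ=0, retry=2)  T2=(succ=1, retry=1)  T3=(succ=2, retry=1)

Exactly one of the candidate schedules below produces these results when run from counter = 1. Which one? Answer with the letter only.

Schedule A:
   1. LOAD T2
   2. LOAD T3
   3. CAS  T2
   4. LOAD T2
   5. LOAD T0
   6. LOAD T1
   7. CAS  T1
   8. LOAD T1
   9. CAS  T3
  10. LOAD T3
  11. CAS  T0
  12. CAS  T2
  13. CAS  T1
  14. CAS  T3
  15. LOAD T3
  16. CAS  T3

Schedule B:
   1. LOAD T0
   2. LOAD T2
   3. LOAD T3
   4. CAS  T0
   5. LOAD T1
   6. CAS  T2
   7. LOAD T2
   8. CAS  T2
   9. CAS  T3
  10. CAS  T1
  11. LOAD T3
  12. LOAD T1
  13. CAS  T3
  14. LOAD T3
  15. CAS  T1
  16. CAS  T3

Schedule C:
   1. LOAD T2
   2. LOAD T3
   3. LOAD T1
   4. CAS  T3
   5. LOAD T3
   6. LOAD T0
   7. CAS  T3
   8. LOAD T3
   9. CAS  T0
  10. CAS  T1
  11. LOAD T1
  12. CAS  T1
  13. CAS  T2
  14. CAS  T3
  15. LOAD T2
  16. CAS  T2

Run B:
T0 LOAD — after: cnt=1, r=1 — load
T2 LOAD — after: cnt=1, r=1 — load
T3 LOAD — after: cnt=1, r=1 — load
T0 CAS — after: cnt=2, r=1 — ok
T1 LOAD — after: cnt=2, r=2 — load
T2 CAS — after: cnt=2, r=1 — retry
T2 LOAD — after: cnt=2, r=2 — load
T2 CAS — after: cnt=3, r=2 — ok
T3 CAS — after: cnt=3, r=1 — retry
T1 CAS — after: cnt=3, r=2 — retry
T3 LOAD — after: cnt=3, r=3 — load
T1 LOAD — after: cnt=3, r=3 — load
T3 CAS — after: cnt=4, r=3 — ok
T3 LOAD — after: cnt=4, r=4 — load
T1 CAS — after: cnt=4, r=3 — retry
T3 CAS — after: cnt=5, r=4 — ok

B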